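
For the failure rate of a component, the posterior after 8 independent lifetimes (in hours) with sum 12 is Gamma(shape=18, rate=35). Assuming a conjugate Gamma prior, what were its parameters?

Gamma(shape=10, rate=23)

For an exponential likelihood with a Gamma(α, β) prior on the rate, n observations with total T give posterior Gamma(α+n, β+T).
So α = 18 − 8 = 10 and β = 35 − 12 = 23.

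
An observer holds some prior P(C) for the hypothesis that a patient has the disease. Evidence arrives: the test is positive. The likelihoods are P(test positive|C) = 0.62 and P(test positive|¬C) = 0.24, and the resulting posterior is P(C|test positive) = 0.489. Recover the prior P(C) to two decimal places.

Bayes' rule in odds form gives O(C|E) = O(C)·[P(E|C)/P(E|¬C)], hence O(C) = O(C|E)/LR.
Posterior odds = 0.489/(1−0.489) = 0.9569. LR = 0.62/0.24 = 2.5833.
Prior odds = 0.9569/2.5833 = 0.3704, so P(C) = 0.3704/(1+0.3704) ≈ 0.27.

P(C) = 0.27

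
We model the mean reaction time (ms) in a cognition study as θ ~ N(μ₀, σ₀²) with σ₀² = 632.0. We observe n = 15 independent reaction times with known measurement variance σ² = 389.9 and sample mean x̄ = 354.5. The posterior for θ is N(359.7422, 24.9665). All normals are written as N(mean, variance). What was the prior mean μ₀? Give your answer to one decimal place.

With known observation variance, the Normal–Normal posterior has precision τ_n = τ₀ + n/σ² and mean μ_n = (τ₀μ₀ + (n/σ²)x̄)/τ_n.
Here τ₀ = 1/632.0 = 0.001582 and τ_data = 15/389.9 = 0.038471, so τ_n = 0.040053.
Rearranging for μ₀: μ₀ = (μ_n·τ_n − τ_data·x̄)/τ₀ = (359.7422·0.040053 − 0.038471·354.5) / 0.001582 = 0.770785/0.001582 ≈ 487.2.

μ₀ = 487.2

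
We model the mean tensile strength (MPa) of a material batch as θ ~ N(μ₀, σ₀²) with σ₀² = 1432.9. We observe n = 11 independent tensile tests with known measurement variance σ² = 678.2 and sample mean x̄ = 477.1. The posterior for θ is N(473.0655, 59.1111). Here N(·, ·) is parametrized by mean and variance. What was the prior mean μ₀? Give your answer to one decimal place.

μ₀ = 379.3

The posterior mean is a precision-weighted average: μ_n = (τ₀μ₀ + τ_data·x̄)/(τ₀+τ_data), with τ₀=1/σ₀² and τ_data=n/σ².
Here τ₀ = 1/1432.9 = 0.000698 and τ_data = 11/678.2 = 0.016219, so τ_n = 0.016917.
Rearranging for μ₀: μ₀ = (μ_n·τ_n − τ_data·x̄)/τ₀ = (473.0655·0.016917 − 0.016219·477.1) / 0.000698 = 0.264764/0.000698 ≈ 379.3.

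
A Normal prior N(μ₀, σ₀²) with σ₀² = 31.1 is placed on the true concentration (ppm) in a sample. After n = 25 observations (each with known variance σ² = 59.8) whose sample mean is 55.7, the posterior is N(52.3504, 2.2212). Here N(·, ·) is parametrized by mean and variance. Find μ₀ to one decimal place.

The posterior mean is a precision-weighted average: μ_n = (τ₀μ₀ + τ_data·x̄)/(τ₀+τ_data), with τ₀=1/σ₀² and τ_data=n/σ².
Here τ₀ = 1/31.1 = 0.032154 and τ_data = 25/59.8 = 0.418060, so τ_n = 0.450214.
Rearranging for μ₀: μ₀ = (μ_n·τ_n − τ_data·x̄)/τ₀ = (52.3504·0.450214 − 0.418060·55.7) / 0.032154 = 0.282941/0.032154 ≈ 8.8.

μ₀ = 8.8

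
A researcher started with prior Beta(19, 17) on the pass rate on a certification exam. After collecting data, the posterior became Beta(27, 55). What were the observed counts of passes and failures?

A Beta(a, b) prior with s successes and f failures in binomial data gives a Beta(a+s, b+f) posterior.
Match parameters: s=27−19=8, f=55−17=38.

8 passes and 38 failures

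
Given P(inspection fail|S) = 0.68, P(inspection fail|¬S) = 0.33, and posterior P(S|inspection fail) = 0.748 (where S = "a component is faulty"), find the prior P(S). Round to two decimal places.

In odds form, posterior odds = prior odds × likelihood ratio, so prior odds = posterior odds ÷ LR.
Posterior odds = 0.748/(1−0.748) = 2.9683. LR = 0.68/0.33 = 2.0606.
Prior odds = 2.9683/2.0606 = 1.4405, so P(S) = 1.4405/(1+1.4405) ≈ 0.59.

P(S) = 0.59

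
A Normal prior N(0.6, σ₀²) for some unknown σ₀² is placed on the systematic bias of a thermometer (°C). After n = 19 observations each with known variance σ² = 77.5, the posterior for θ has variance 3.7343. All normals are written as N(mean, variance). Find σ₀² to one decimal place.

σ₀² = 44.2

Posterior precision equals prior precision plus data precision: 1/σ_n² = 1/σ₀² + n/σ².
So 1/σ₀² = 1/3.7343 − 19/77.5 = 0.267788 − 0.245161 = 0.022627.
Hence σ₀² = 1/0.022627 ≈ 44.2.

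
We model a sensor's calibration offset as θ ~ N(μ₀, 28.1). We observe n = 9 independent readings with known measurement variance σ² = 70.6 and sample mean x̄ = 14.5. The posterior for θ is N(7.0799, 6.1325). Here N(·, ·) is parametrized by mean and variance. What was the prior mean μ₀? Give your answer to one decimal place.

μ₀ = -19.5

With known observation variance, the Normal–Normal posterior has precision τ_n = τ₀ + n/σ² and mean μ_n = (τ₀μ₀ + (n/σ²)x̄)/τ_n.
Here τ₀ = 1/28.1 = 0.035587 and τ_data = 9/70.6 = 0.127479, so τ_n = 0.163066.
Rearranging for μ₀: μ₀ = (μ_n·τ_n − τ_data·x̄)/τ₀ = (7.0799·0.163066 − 0.127479·14.5) / 0.035587 = -0.693955/0.035587 ≈ -19.5.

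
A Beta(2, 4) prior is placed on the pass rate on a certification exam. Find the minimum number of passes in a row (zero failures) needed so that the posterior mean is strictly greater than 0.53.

After k passes and 0 failures the posterior is Beta(2+k, 4), with mean (2+k)/(2+4+k).
Set (2+k)/(6+k) > 0.53 and solve: k > (0.53·6 − 2)/(1 − 0.53) = 2.511.
The smallest integer exceeding 2.511 is 3.

k = 3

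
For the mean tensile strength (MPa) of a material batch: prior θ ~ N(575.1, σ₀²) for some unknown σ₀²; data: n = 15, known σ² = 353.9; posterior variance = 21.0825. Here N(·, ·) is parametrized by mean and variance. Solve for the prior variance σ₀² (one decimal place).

Posterior precision equals prior precision plus data precision: 1/σ_n² = 1/σ₀² + n/σ².
So 1/σ₀² = 1/21.0825 − 15/353.9 = 0.047433 − 0.042385 = 0.005048.
Hence σ₀² = 1/0.005048 ≈ 198.1.

σ₀² = 198.1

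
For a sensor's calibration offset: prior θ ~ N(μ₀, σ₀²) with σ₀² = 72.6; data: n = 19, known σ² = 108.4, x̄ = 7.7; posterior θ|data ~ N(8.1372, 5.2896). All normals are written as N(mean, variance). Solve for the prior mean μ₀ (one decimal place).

μ₀ = 13.7

With known observation variance, the Normal–Normal posterior has precision τ_n = τ₀ + n/σ² and mean μ_n = (τ₀μ₀ + (n/σ²)x̄)/τ_n.
Here τ₀ = 1/72.6 = 0.013774 and τ_data = 19/108.4 = 0.175277, so τ_n = 0.189051.
Rearranging for μ₀: μ₀ = (μ_n·τ_n − τ_data·x̄)/τ₀ = (8.1372·0.189051 − 0.175277·7.7) / 0.013774 = 0.188713/0.013774 ≈ 13.7.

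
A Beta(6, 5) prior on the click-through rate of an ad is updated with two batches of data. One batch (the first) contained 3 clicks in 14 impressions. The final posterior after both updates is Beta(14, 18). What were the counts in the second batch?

5 clicks and 2 non-clicks

Because Beta–binomial updating is additive in the counts, the combined data contributed (α_post−α_prior, β_post−β_prior) successes and failures.
Total across both batches: 14−6=8 clicks, 18−5=13 non-clicks.
Subtract the first batch: 8−3=5 clicks and 13−11=2 non-clicks.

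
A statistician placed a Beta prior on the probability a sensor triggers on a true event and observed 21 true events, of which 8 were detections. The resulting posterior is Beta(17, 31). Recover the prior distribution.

Beta(9, 18)

Beta is conjugate to the binomial likelihood: posterior = Beta(α+s, β+f).
Subtract the data counts: 17−8=9, 31−13=18.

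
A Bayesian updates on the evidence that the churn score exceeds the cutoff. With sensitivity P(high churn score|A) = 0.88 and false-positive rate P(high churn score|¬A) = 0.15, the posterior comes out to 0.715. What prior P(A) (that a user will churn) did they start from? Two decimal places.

P(A) = 0.30

Bayes' rule in odds form gives O(A|E) = O(A)·[P(E|A)/P(E|¬A)], hence O(A) = O(A|E)/LR.
Posterior odds = 0.715/(1−0.715) = 2.5088. LR = 0.88/0.15 = 5.8667.
Prior odds = 2.5088/5.8667 = 0.4276, so P(A) = 0.4276/(1+0.4276) ≈ 0.30.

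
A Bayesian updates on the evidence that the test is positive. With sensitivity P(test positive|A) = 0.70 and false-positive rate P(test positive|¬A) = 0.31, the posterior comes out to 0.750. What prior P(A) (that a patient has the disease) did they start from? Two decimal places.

In odds form, posterior odds = prior odds × likelihood ratio, so prior odds = posterior odds ÷ LR.
Posterior odds = 0.750/(1−0.750) = 3.0000. LR = 0.70/0.31 = 2.2581.
Prior odds = 3.0000/2.2581 = 1.3286, so P(A) = 1.3286/(1+1.3286) ≈ 0.57.

P(A) = 0.57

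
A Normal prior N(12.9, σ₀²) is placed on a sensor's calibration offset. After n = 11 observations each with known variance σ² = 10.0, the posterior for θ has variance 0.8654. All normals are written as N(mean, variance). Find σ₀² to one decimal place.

σ₀² = 18.0

For the Normal–Normal model with known σ², precisions add: τ_n = τ₀ + n/σ².
So 1/σ₀² = 1/0.8654 − 11/10.0 = 1.155535 − 1.100000 = 0.055535.
Hence σ₀² = 1/0.055535 ≈ 18.0.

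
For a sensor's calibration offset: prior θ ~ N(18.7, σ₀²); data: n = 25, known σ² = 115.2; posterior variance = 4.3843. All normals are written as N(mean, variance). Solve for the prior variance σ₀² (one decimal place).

σ₀² = 90.3

Posterior precision equals prior precision plus data precision: 1/σ_n² = 1/σ₀² + n/σ².
So 1/σ₀² = 1/4.3843 − 25/115.2 = 0.228087 − 0.217014 = 0.011073.
Hence σ₀² = 1/0.011073 ≈ 90.3.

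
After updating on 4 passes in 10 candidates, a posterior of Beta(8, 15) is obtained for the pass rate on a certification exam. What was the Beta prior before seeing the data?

Under Beta–binomial conjugacy the posterior parameters are (α+s, β+f).
Subtract the data counts: 8−4=4, 15−6=9.

Beta(4, 9)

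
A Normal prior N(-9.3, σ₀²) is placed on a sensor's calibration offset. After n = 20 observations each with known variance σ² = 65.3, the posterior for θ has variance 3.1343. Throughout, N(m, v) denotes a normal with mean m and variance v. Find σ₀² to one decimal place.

σ₀² = 78.3

Posterior precision equals prior precision plus data precision: 1/σ_n² = 1/σ₀² + n/σ².
So 1/σ₀² = 1/3.1343 − 20/65.3 = 0.319051 − 0.306279 = 0.012772.
Hence σ₀² = 1/0.012772 ≈ 78.3.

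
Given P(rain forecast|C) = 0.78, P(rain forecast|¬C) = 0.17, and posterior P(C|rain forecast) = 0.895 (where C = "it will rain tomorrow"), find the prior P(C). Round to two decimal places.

In odds form, posterior odds = prior odds × likelihood ratio, so prior odds = posterior odds ÷ LR.
Posterior odds = 0.895/(1−0.895) = 8.5238. LR = 0.78/0.17 = 4.5882.
Prior odds = 8.5238/4.5882 = 1.8578, so P(C) = 1.8578/(1+1.8578) ≈ 0.65.

P(C) = 0.65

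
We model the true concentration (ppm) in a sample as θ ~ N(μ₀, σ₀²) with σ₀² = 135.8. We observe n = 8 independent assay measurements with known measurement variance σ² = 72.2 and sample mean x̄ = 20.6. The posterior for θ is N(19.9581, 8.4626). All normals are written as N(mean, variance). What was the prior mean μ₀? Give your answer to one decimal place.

The posterior mean is a precision-weighted average: μ_n = (τ₀μ₀ + τ_data·x̄)/(τ₀+τ_data), with τ₀=1/σ₀² and τ_data=n/σ².
Here τ₀ = 1/135.8 = 0.007364 and τ_data = 8/72.2 = 0.110803, so τ_n = 0.118167.
Rearranging for μ₀: μ₀ = (μ_n·τ_n − τ_data·x̄)/τ₀ = (19.9581·0.118167 − 0.110803·20.6) / 0.007364 = 0.075847/0.007364 ≈ 10.3.

μ₀ = 10.3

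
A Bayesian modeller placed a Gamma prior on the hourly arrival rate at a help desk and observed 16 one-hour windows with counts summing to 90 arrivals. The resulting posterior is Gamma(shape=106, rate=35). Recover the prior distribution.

Gamma(shape=16, rate=19)

Gamma–Poisson conjugacy: posterior shape = α + Σxᵢ, posterior rate = β + n.
So α = 106 − 90 = 16 and β = 35 − 16 = 19.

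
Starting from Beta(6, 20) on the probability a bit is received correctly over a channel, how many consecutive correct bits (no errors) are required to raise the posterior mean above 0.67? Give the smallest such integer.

After k correct bits and 0 errors the posterior is Beta(6+k, 20), with mean (6+k)/(6+20+k).
Set (6+k)/(26+k) > 0.67 and solve: k > (0.67·26 − 6)/(1 − 0.67) = 34.606.
The smallest integer exceeding 34.606 is 35, and checking k=35: (41)/(61) = 0.6721 > 0.67.

k = 35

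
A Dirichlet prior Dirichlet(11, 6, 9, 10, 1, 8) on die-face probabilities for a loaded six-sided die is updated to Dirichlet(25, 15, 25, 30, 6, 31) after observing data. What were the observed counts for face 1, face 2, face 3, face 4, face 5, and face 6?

counts (14, 9, 16, 20, 5, 23)

For a Dirichlet(α) prior with multinomial counts c, the posterior is Dirichlet(α + c) componentwise.
Counts are posterior − prior componentwise: 25−11=14, 15−6=9, 25−9=16, 30−10=20, 6−1=5, 31−8=23.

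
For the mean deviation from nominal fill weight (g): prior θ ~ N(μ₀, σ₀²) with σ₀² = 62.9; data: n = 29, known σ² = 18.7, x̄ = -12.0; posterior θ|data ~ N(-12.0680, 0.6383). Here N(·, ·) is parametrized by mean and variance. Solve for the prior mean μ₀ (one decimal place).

The posterior mean is a precision-weighted average: μ_n = (τ₀μ₀ + τ_data·x̄)/(τ₀+τ_data), with τ₀=1/σ₀² and τ_data=n/σ².
Here τ₀ = 1/62.9 = 0.015898 and τ_data = 29/18.7 = 1.550802, so τ_n = 1.566700.
Rearranging for μ₀: μ₀ = (μ_n·τ_n − τ_data·x̄)/τ₀ = (-12.0680·1.566700 − 1.550802·-12.0) / 0.015898 = -0.297312/0.015898 ≈ -18.7.

μ₀ = -18.7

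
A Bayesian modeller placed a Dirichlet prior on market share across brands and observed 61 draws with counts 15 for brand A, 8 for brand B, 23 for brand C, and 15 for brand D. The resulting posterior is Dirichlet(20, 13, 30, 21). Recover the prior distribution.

Dirichlet(5, 5, 7, 6)

For a Dirichlet(α) prior with multinomial counts c, the posterior is Dirichlet(α + c) componentwise.
Subtract each count from the matching posterior parameter: 20−15=5, 13−8=5, 30−23=7, 21−15=6.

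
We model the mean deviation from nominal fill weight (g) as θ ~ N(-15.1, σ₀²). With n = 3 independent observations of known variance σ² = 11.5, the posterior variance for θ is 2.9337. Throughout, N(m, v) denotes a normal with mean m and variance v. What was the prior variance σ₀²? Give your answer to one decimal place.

Posterior precision equals prior precision plus data precision: 1/σ_n² = 1/σ₀² + n/σ².
So 1/σ₀² = 1/2.9337 − 3/11.5 = 0.340866 − 0.260870 = 0.079996.
Hence σ₀² = 1/0.079996 ≈ 12.5.

σ₀² = 12.5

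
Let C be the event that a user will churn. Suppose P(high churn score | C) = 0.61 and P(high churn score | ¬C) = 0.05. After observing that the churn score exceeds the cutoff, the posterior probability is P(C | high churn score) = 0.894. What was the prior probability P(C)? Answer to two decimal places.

In odds form, posterior odds = prior odds × likelihood ratio, so prior odds = posterior odds ÷ LR.
Posterior odds = 0.894/(1−0.894) = 8.4340. LR = 0.61/0.05 = 12.2000.
Prior odds = 8.4340/12.2000 = 0.6913, so P(C) = 0.6913/(1+0.6913) ≈ 0.41.

P(C) = 0.41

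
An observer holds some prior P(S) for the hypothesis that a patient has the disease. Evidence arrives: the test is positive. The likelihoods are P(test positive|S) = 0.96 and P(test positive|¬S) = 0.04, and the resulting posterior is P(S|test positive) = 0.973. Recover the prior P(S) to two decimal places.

P(S) = 0.60

In odds form, posterior odds = prior odds × likelihood ratio, so prior odds = posterior odds ÷ LR.
Posterior odds = 0.973/(1−0.973) = 36.0370. LR = 0.96/0.04 = 24.0000.
Prior odds = 36.0370/24.0000 = 1.5015, so P(S) = 1.5015/(1+1.5015) ≈ 0.60.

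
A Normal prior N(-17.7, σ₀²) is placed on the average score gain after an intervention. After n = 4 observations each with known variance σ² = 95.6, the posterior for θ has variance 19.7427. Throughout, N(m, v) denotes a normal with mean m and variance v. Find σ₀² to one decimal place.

For the Normal–Normal model with known σ², precisions add: τ_n = τ₀ + n/σ².
So 1/σ₀² = 1/19.7427 − 4/95.6 = 0.050652 − 0.041841 = 0.008811.
Hence σ₀² = 1/0.008811 ≈ 113.5.

σ₀² = 113.5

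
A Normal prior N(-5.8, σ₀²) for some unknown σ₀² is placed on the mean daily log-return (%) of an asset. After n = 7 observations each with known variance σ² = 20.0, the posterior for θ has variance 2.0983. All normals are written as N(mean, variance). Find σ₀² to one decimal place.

Posterior precision equals prior precision plus data precision: 1/σ_n² = 1/σ₀² + n/σ².
So 1/σ₀² = 1/2.0983 − 7/20.0 = 0.476576 − 0.350000 = 0.126576.
Hence σ₀² = 1/0.126576 ≈ 7.9.

σ₀² = 7.9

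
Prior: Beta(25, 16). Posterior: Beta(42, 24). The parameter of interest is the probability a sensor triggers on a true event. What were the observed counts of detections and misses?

17 detections and 8 misses

Under Beta–binomial conjugacy the posterior parameters are (α+s, β+f).
Match parameters: s=42−25=17, f=24−16=8.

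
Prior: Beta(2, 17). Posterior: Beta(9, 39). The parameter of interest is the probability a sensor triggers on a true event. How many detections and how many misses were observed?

Beta is conjugate to the binomial likelihood: posterior = Beta(a+s, b+f).
Match parameters: s=9−2=7, f=39−17=22.

7 detections and 22 misses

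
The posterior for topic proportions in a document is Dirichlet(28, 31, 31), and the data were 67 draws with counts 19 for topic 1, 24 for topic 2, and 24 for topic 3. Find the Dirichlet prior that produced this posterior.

Dirichlet(9, 7, 7)

For a Dirichlet(α) prior with multinomial counts c, the posterior is Dirichlet(α + c) componentwise.
Subtract each count from the matching posterior parameter: 28−19=9, 31−24=7, 31−24=7.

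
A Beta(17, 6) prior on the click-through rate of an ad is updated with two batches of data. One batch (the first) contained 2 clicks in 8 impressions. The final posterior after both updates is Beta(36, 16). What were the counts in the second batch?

17 clicks and 4 non-clicks

Because Beta–binomial updating is additive in the counts, the combined data contributed (α_post−α_prior, β_post−β_prior) successes and failures.
Total across both batches: 36−17=19 clicks, 16−6=10 non-clicks.
Subtract the first batch: 19−2=17 clicks and 10−6=4 non-clicks.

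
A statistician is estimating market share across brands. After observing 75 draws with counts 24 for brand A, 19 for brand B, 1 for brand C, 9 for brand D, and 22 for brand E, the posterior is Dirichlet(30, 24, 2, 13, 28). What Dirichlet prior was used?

For a Dirichlet(α) prior with multinomial counts c, the posterior is Dirichlet(α + c) componentwise.
Subtract each count from the matching posterior parameter: 30−24=6, 24−19=5, 2−1=1, 13−9=4, 28−22=6.

Dirichlet(6, 5, 1, 4, 6)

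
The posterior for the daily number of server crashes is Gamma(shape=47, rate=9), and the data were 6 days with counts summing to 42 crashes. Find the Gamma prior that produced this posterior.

Gamma(shape=5, rate=3)

Gamma–Poisson conjugacy: posterior shape = α + Σxᵢ, posterior rate = β + n.
So α = 47 − 42 = 5 and β = 9 − 6 = 3.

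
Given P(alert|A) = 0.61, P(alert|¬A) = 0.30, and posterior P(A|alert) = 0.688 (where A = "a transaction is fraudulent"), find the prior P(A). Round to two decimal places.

In odds form, posterior odds = prior odds × likelihood ratio, so prior odds = posterior odds ÷ LR.
Posterior odds = 0.688/(1−0.688) = 2.2051. LR = 0.61/0.30 = 2.0333.
Prior odds = 2.2051/2.0333 = 1.0845, so P(A) = 1.0845/(1+1.0845) ≈ 0.52.

P(A) = 0.52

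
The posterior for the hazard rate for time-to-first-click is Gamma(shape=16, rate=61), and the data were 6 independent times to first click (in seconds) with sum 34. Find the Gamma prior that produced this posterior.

Gamma(shape=10, rate=27)

Gamma–exponential conjugacy: posterior shape = α + n, posterior rate = β + Σtᵢ.
So α = 16 − 6 = 10 and β = 61 − 34 = 27.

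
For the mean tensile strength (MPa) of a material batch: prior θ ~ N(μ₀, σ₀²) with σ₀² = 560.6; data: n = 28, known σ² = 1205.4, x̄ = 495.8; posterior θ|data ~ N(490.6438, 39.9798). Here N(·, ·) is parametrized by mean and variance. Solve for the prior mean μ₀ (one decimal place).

The posterior mean is a precision-weighted average: μ_n = (τ₀μ₀ + τ_data·x̄)/(τ₀+τ_data), with τ₀=1/σ₀² and τ_data=n/σ².
Here τ₀ = 1/560.6 = 0.001784 and τ_data = 28/1205.4 = 0.023229, so τ_n = 0.025013.
Rearranging for μ₀: μ₀ = (μ_n·τ_n − τ_data·x̄)/τ₀ = (490.6438·0.025013 − 0.023229·495.8) / 0.001784 = 0.755535/0.001784 ≈ 423.5.

μ₀ = 423.5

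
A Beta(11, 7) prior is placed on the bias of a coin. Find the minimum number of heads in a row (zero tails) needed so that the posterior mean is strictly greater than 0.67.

k = 4

After k heads and 0 tails the posterior is Beta(11+k, 7), with mean (11+k)/(11+7+k).
Set (11+k)/(18+k) > 0.67 and solve: k > (0.67·18 − 11)/(1 − 0.67) = 3.212.
The smallest integer exceeding 3.212 is 4.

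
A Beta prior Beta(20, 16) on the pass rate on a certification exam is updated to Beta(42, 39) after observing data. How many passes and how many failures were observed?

22 passes and 23 failures

A Beta(a, b) prior with s successes and f failures in binomial data gives a Beta(a+s, b+f) posterior.
So s = 42 − 20 = 22 and f = 39 − 16 = 23.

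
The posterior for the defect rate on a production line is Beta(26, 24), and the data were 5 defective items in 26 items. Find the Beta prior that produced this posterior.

Under Beta–binomial conjugacy the posterior parameters are (α+s, β+f).
Subtract the data counts: 26−5=21, 24−21=3.

Beta(21, 3)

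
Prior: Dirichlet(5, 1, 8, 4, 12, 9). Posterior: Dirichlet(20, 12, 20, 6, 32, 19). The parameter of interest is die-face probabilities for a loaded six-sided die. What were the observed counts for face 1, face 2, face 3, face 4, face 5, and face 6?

counts (15, 11, 12, 2, 20, 10)

For a Dirichlet(α) prior with multinomial counts c, the posterior is Dirichlet(α + c) componentwise.
Counts are posterior − prior componentwise: 20−5=15, 12−1=11, 20−8=12, 6−4=2, 32−12=20, 19−9=10.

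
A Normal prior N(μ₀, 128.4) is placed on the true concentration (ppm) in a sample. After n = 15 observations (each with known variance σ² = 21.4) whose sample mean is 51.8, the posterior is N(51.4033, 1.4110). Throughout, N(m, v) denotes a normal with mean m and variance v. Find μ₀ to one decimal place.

The posterior mean is a precision-weighted average: μ_n = (τ₀μ₀ + τ_data·x̄)/(τ₀+τ_data), with τ₀=1/σ₀² and τ_data=n/σ².
Here τ₀ = 1/128.4 = 0.007788 and τ_data = 15/21.4 = 0.700935, so τ_n = 0.708723.
Rearranging for μ₀: μ₀ = (μ_n·τ_n − τ_data·x̄)/τ₀ = (51.4033·0.708723 − 0.700935·51.8) / 0.007788 = 0.122268/0.007788 ≈ 15.7.

μ₀ = 15.7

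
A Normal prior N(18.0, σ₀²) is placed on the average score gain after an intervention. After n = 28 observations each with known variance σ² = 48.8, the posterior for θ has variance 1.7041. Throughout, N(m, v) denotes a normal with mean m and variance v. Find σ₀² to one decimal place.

For the Normal–Normal model with known σ², precisions add: τ_n = τ₀ + n/σ².
So 1/σ₀² = 1/1.7041 − 28/48.8 = 0.586820 − 0.573770 = 0.013050.
Hence σ₀² = 1/0.013050 ≈ 76.6.

σ₀² = 76.6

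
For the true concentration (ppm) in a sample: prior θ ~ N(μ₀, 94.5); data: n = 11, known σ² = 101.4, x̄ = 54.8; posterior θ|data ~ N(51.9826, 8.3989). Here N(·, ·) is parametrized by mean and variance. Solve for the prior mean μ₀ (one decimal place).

μ₀ = 23.1

The posterior mean is a precision-weighted average: μ_n = (τ₀μ₀ + τ_data·x̄)/(τ₀+τ_data), with τ₀=1/σ₀² and τ_data=n/σ².
Here τ₀ = 1/94.5 = 0.010582 and τ_data = 11/101.4 = 0.108481, so τ_n = 0.119063.
Rearranging for μ₀: μ₀ = (μ_n·τ_n − τ_data·x̄)/τ₀ = (51.9826·0.119063 − 0.108481·54.8) / 0.010582 = 0.244446/0.010582 ≈ 23.1.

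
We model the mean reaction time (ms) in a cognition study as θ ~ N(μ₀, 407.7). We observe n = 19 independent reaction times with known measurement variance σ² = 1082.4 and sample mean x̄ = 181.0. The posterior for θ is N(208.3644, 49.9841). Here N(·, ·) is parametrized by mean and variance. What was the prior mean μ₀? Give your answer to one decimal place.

With known observation variance, the Normal–Normal posterior has precision τ_n = τ₀ + n/σ² and mean μ_n = (τ₀μ₀ + (n/σ²)x̄)/τ_n.
Here τ₀ = 1/407.7 = 0.002453 and τ_data = 19/1082.4 = 0.017554, so τ_n = 0.020007.
Rearranging for μ₀: μ₀ = (μ_n·τ_n − τ_data·x̄)/τ₀ = (208.3644·0.020007 − 0.017554·181.0) / 0.002453 = 0.991473/0.002453 ≈ 404.2.

μ₀ = 404.2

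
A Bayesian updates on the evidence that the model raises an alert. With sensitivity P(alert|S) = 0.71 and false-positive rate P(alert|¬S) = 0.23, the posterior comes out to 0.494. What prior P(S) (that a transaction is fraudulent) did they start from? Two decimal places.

P(S) = 0.24

In odds form, posterior odds = prior odds × likelihood ratio, so prior odds = posterior odds ÷ LR.
Posterior odds = 0.494/(1−0.494) = 0.9763. LR = 0.71/0.23 = 3.0870.
Prior odds = 0.9763/3.0870 = 0.3163, so P(S) = 0.3163/(1+0.3163) ≈ 0.24.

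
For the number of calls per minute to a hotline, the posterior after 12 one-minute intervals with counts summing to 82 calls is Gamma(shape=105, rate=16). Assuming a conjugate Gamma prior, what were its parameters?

Gamma(shape=23, rate=4)

Gamma–Poisson conjugacy: posterior shape = α + Σxᵢ, posterior rate = β + n.
So α = 105 − 82 = 23 and β = 16 − 12 = 4.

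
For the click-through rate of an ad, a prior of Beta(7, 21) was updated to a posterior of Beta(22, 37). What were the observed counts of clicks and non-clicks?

A Beta(α, β) prior with s successes and f failures in binomial data gives a Beta(α+s, β+f) posterior.
Match parameters: s=22−7=15, f=37−21=16.

15 clicks and 16 non-clicks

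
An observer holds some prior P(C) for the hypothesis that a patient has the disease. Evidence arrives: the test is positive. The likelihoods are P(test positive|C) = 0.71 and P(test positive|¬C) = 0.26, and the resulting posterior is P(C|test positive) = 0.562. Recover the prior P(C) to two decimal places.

P(C) = 0.32

Bayes' rule in odds form gives O(C|E) = O(C)·[P(E|C)/P(E|¬C)], hence O(C) = O(C|E)/LR.
Posterior odds = 0.562/(1−0.562) = 1.2831. LR = 0.71/0.26 = 2.7308.
Prior odds = 1.2831/2.7308 = 0.4699, so P(C) = 0.4699/(1+0.4699) ≈ 0.32.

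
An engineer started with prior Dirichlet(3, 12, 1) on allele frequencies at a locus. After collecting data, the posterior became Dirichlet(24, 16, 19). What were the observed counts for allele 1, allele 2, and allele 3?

For a Dirichlet(α) prior with multinomial counts c, the posterior is Dirichlet(α + c) componentwise.
Counts are posterior − prior componentwise: 24−3=21, 16−12=4, 19−1=18.

counts (21, 4, 18)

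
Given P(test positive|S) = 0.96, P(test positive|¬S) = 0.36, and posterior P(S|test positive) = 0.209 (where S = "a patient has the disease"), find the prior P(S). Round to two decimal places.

In odds form, posterior odds = prior odds × likelihood ratio, so prior odds = posterior odds ÷ LR.
Posterior odds = 0.209/(1−0.209) = 0.2642. LR = 0.96/0.36 = 2.6667.
Prior odds = 0.2642/2.6667 = 0.0991, so P(S) = 0.0991/(1+0.0991) ≈ 0.09.

P(S) = 0.09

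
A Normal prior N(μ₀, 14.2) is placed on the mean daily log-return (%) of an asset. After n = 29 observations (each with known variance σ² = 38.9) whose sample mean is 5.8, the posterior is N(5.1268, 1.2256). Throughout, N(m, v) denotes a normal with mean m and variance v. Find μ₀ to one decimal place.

With known observation variance, the Normal–Normal posterior has precision τ_n = τ₀ + n/σ² and mean μ_n = (τ₀μ₀ + (n/σ²)x̄)/τ_n.
Here τ₀ = 1/14.2 = 0.070423 and τ_data = 29/38.9 = 0.745501, so τ_n = 0.815924.
Rearranging for μ₀: μ₀ = (μ_n·τ_n − τ_data·x̄)/τ₀ = (5.1268·0.815924 − 0.745501·5.8) / 0.070423 = -0.140827/0.070423 ≈ -2.0.

μ₀ = -2.0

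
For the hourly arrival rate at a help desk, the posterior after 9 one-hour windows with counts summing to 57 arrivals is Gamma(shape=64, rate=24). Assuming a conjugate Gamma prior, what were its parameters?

Gamma–Poisson conjugacy: posterior shape = α + Σxᵢ, posterior rate = β + n.
So α = 64 − 57 = 7 and β = 24 − 9 = 15.

Gamma(shape=7, rate=15)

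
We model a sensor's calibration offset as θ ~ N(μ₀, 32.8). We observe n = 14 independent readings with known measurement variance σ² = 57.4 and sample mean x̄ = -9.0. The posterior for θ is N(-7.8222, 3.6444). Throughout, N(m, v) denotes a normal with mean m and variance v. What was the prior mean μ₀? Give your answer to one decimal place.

μ₀ = 1.6

The posterior mean is a precision-weighted average: μ_n = (τ₀μ₀ + τ_data·x̄)/(τ₀+τ_data), with τ₀=1/σ₀² and τ_data=n/σ².
Here τ₀ = 1/32.8 = 0.030488 and τ_data = 14/57.4 = 0.243902, so τ_n = 0.274390.
Rearranging for μ₀: μ₀ = (μ_n·τ_n − τ_data·x̄)/τ₀ = (-7.8222·0.274390 − 0.243902·-9.0) / 0.030488 = 0.048785/0.030488 ≈ 1.6.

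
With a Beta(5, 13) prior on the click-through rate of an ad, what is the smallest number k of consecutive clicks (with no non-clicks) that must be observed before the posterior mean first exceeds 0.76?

After k clicks and 0 non-clicks the posterior is Beta(5+k, 13), with mean (5+k)/(5+13+k).
Set (5+k)/(18+k) > 0.76 and solve: k > (0.76·18 − 5)/(1 − 0.76) = 36.167.
The smallest integer exceeding 36.167 is 37.

k = 37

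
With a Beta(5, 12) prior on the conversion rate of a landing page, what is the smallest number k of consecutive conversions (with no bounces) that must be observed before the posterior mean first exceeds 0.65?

After k conversions and 0 bounces the posterior is Beta(5+k, 12), with mean (5+k)/(5+12+k).
Set (5+k)/(17+k) > 0.65 and solve: k > (0.65·17 − 5)/(1 − 0.65) = 17.286.
The smallest integer exceeding 17.286 is 18.

k = 18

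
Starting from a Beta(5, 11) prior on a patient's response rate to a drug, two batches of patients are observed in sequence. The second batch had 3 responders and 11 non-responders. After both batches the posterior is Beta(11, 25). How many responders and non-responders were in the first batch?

Because Beta–binomial updating is additive in the counts, the combined data contributed (α_post−α_prior, β_post−β_prior) successes and failures.
Total across both batches: 11−5=6 responders, 25−11=14 non-responders.
Subtract the second batch: 6−3=3 responders and 14−11=3 non-responders.

3 responders and 3 non-responders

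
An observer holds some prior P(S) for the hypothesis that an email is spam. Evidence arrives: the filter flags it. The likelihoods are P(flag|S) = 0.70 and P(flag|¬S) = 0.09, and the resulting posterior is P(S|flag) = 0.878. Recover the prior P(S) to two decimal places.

Bayes' rule in odds form gives O(S|E) = O(S)·[P(E|S)/P(E|¬S)], hence O(S) = O(S|E)/LR.
Posterior odds = 0.878/(1−0.878) = 7.1967. LR = 0.70/0.09 = 7.7778.
Prior odds = 7.1967/7.7778 = 0.9253, so P(S) = 0.9253/(1+0.9253) ≈ 0.48.

P(S) = 0.48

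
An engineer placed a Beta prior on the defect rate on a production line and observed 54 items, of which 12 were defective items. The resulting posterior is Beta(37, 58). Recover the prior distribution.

Beta(25, 16)

Beta is conjugate to the binomial likelihood: posterior = Beta(α+s, β+f).
Subtract the data counts: 37−12=25, 58−42=16.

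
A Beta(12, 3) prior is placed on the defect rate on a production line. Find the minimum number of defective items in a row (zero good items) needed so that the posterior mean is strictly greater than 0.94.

k = 36

After k defective items and 0 good items the posterior is Beta(12+k, 3), with mean (12+k)/(12+3+k).
Set (12+k)/(15+k) > 0.94 and solve: k > (0.94·15 − 12)/(1 − 0.94) = 35.000.
The smallest integer exceeding 35.000 is 36.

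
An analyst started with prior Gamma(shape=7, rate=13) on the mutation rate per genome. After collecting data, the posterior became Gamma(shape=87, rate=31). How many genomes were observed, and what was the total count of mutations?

n = 18 genomes with total 80 mutations

Gamma–Poisson conjugacy: posterior shape = α + Σxᵢ, posterior rate = β + n.
Matching: Σxᵢ = 87 − 7 = 80 and n = 31 − 13 = 18.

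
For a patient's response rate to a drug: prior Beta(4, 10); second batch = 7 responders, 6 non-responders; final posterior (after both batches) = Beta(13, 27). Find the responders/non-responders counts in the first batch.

2 responders and 11 non-responders

Sequential conjugate updates are equivalent to a single update on the pooled data, so total successes = posterior α − prior α and total failures = posterior β − prior β.
Total across both batches: 13−4=9 responders, 27−10=17 non-responders.
Subtract the second batch: 9−7=2 responders and 17−6=11 non-responders.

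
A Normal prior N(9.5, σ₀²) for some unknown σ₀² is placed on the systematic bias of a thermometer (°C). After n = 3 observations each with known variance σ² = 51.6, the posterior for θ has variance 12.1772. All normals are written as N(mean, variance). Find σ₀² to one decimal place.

σ₀² = 41.7

Posterior precision equals prior precision plus data precision: 1/σ_n² = 1/σ₀² + n/σ².
So 1/σ₀² = 1/12.1772 − 3/51.6 = 0.082121 − 0.058140 = 0.023981.
Hence σ₀² = 1/0.023981 ≈ 41.7.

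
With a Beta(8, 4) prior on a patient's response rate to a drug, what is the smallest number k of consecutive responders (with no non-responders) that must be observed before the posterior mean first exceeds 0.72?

k = 3

After k responders and 0 non-responders the posterior is Beta(8+k, 4), with mean (8+k)/(8+4+k).
Set (8+k)/(12+k) > 0.72 and solve: k > (0.72·12 − 8)/(1 − 0.72) = 2.286.
The smallest integer exceeding 2.286 is 3.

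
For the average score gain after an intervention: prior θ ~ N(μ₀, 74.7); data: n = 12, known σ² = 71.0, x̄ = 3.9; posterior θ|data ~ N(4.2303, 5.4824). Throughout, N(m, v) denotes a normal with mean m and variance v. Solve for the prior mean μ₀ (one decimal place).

The posterior mean is a precision-weighted average: μ_n = (τ₀μ₀ + τ_data·x̄)/(τ₀+τ_data), with τ₀=1/σ₀² and τ_data=n/σ².
Here τ₀ = 1/74.7 = 0.013387 and τ_data = 12/71.0 = 0.169014, so τ_n = 0.182401.
Rearranging for μ₀: μ₀ = (μ_n·τ_n − τ_data·x̄)/τ₀ = (4.2303·0.182401 − 0.169014·3.9) / 0.013387 = 0.112456/0.013387 ≈ 8.4.

μ₀ = 8.4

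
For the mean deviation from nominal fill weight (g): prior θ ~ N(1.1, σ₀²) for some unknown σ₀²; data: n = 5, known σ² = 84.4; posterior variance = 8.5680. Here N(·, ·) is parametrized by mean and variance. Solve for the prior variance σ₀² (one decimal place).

For the Normal–Normal model with known σ², precisions add: τ_n = τ₀ + n/σ².
So 1/σ₀² = 1/8.5680 − 5/84.4 = 0.116713 − 0.059242 = 0.057471.
Hence σ₀² = 1/0.057471 ≈ 17.4.

σ₀² = 17.4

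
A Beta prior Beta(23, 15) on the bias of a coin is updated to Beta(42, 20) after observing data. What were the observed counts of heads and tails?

19 heads and 5 tails

A Beta(a, b) prior with s successes and f failures in binomial data gives a Beta(a+s, b+f) posterior.
So s = 42 − 23 = 19 and f = 20 − 15 = 5.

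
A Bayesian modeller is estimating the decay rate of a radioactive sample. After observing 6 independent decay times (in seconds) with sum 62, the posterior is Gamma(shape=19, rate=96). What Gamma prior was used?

Gamma(shape=13, rate=34)

Gamma–exponential conjugacy: posterior shape = α + n, posterior rate = β + Σtᵢ.
So α = 19 − 6 = 13 and β = 96 − 62 = 34.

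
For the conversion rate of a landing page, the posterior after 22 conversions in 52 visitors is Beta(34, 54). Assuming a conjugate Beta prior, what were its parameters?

Beta(12, 24)

Under Beta–binomial conjugacy the posterior parameters are (a+s, b+f).
Subtract the data counts: 34−22=12, 54−30=24.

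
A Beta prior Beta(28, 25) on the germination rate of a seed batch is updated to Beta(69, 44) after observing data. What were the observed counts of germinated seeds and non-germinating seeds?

Under Beta–binomial conjugacy the posterior parameters are (a+s, b+f).
Match parameters: s=69−28=41, f=44−25=19.

41 germinated seeds and 19 non-germinating seeds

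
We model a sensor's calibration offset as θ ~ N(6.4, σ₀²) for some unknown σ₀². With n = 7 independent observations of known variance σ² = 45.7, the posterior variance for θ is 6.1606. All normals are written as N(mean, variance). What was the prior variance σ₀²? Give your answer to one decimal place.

σ₀² = 109.3

For the Normal–Normal model with known σ², precisions add: τ_n = τ₀ + n/σ².
So 1/σ₀² = 1/6.1606 − 7/45.7 = 0.162322 − 0.153173 = 0.009149.
Hence σ₀² = 1/0.009149 ≈ 109.3.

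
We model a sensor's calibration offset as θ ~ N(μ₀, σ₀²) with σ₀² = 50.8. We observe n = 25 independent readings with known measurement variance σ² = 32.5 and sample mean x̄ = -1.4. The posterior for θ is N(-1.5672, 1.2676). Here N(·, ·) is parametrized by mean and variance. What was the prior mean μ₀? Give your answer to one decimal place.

μ₀ = -8.1

The posterior mean is a precision-weighted average: μ_n = (τ₀μ₀ + τ_data·x̄)/(τ₀+τ_data), with τ₀=1/σ₀² and τ_data=n/σ².
Here τ₀ = 1/50.8 = 0.019685 and τ_data = 25/32.5 = 0.769231, so τ_n = 0.788916.
Rearranging for μ₀: μ₀ = (μ_n·τ_n − τ_data·x̄)/τ₀ = (-1.5672·0.788916 − 0.769231·-1.4) / 0.019685 = -0.159466/0.019685 ≈ -8.1.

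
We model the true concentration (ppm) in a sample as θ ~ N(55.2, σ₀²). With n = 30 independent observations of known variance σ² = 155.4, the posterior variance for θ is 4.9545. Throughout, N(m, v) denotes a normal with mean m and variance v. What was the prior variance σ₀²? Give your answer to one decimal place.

σ₀² = 113.8

For the Normal–Normal model with known σ², precisions add: τ_n = τ₀ + n/σ².
So 1/σ₀² = 1/4.9545 − 30/155.4 = 0.201837 − 0.193050 = 0.008787.
Hence σ₀² = 1/0.008787 ≈ 113.8.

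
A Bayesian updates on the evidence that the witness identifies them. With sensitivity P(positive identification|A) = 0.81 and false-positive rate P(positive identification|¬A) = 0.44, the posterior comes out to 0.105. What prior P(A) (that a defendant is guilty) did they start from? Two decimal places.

In odds form, posterior odds = prior odds × likelihood ratio, so prior odds = posterior odds ÷ LR.
Posterior odds = 0.105/(1−0.105) = 0.1173. LR = 0.81/0.44 = 1.8409.
Prior odds = 0.1173/1.8409 = 0.0637, so P(A) = 0.0637/(1+0.0637) ≈ 0.06.

P(A) = 0.06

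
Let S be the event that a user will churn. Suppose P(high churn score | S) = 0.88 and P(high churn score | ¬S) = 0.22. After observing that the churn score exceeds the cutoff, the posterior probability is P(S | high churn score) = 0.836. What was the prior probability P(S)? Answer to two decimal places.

P(S) = 0.56

In odds form, posterior odds = prior odds × likelihood ratio, so prior odds = posterior odds ÷ LR.
Posterior odds = 0.836/(1−0.836) = 5.0976. LR = 0.88/0.22 = 4.0000.
Prior odds = 5.0976/4.0000 = 1.2744, so P(S) = 1.2744/(1+1.2744) ≈ 0.56.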